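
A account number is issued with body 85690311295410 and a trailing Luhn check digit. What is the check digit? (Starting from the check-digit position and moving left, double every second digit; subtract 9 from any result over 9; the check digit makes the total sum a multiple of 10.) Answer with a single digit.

Partial digits right→left: 0 1 4 5 9 2 1 1 3 0 9 6 5 8
Double every second digit counting from the check-digit position (so the 1st, 3rd, 5th, ... of the partial from the right).
  doubled (with −9 where >9): 0 8 9 2 6 9 1 → sum 35
  kept as-is: 1 5 2 1 0 6 8 → sum 23
Total = 35 + 23 = 58.
Check digit = (10 − (58 mod 10)) mod 10 = 2.

2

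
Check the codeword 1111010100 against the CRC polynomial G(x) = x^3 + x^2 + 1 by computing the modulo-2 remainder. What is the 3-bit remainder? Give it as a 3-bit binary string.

010

Modulo-2 division of 1111010100 by 1101:
  pos 0: 1111 XOR 1101 = 0010
  pos 2: 1001 XOR 1101 = 0100
  pos 3: 1000 XOR 1101 = 0101
  pos 4: 1011 XOR 1101 = 0110
  pos 5: 1100 XOR 1101 = 0001
Remainder = 010 (nonzero — an error is detected).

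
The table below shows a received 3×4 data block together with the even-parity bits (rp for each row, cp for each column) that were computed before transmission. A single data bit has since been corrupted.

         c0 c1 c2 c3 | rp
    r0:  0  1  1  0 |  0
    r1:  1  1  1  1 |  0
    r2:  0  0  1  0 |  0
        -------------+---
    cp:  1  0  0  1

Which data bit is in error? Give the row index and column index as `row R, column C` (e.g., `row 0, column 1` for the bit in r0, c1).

row 2, column 2

Recompute each row's even parity and compare to rp:
  r0: data parity 0, sent rp 0 → ok
  r1: data parity 0, sent rp 0 → ok
  r2: data parity 1, sent rp 0 → mismatch
Recompute each column's even parity and compare to cp:
  c0: data parity 1, sent cp 1 → ok
  c1: data parity 0, sent cp 0 → ok
  c2: data parity 1, sent cp 0 → mismatch
  c3: data parity 1, sent cp 1 → ok
Exactly one row (r2) and one column (c2) fail → the flipped bit is at their intersection.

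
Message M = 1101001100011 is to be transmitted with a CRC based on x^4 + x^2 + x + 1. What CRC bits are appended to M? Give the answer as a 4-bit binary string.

1000

Append 4 zeros: 11010011000110000. Divide by 10111 (XOR where the leading bit is 1):
  pos 0: 11010 XOR 10111 = 01101
  pos 1: 11010 XOR 10111 = 01101
  pos 2: 11011 XOR 10111 = 01100
  pos 3: 11001 XOR 10111 = 01110
  pos 4: 11100 XOR 10111 = 01011
  pos 5: 10110 XOR 10111 = 00001
  pos 9: 10110 XOR 10111 = 00001
Remainder (last 4 bits) = 1000. This is the CRC / FCS.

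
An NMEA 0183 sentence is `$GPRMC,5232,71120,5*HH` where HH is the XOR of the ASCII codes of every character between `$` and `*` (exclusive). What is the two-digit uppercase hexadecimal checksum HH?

61

XOR the ASCII codes of the payload characters:
  'G' = 0x47 → acc = 0x47
  'P' = 0x50 → acc = 0x17
  'R' = 0x52 → acc = 0x45
  'M' = 0x4D → acc = 0x08
  'C' = 0x43 → acc = 0x4B
  ',' = 0x2C → acc = 0x67
  '5' = 0x35 → acc = 0x52
  '2' = 0x32 → acc = 0x60
  '3' = 0x33 → acc = 0x53
  '2' = 0x32 → acc = 0x61
  ',' = 0x2C → acc = 0x4D
  '7' = 0x37 → acc = 0x7A
  '1' = 0x31 → acc = 0x4B
  '1' = 0x31 → acc = 0x7A
  '2' = 0x32 → acc = 0x48
  '0' = 0x30 → acc = 0x78
  ',' = 0x2C → acc = 0x54
  '5' = 0x35 → acc = 0x61
Checksum = 0x61.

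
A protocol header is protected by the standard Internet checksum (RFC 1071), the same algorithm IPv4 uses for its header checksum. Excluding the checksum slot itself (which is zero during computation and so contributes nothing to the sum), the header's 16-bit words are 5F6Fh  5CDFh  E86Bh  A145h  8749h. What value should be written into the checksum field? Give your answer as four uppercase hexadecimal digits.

32B6

One's-complement addition (fold any carry out of bit 15 back into bit 0):
  0x5F6F + 0x5CDF = 0x0BC4E
  0xBC4E + 0xE86B = 0x1A4B9 → wrap carry → 0xA4BA
  0xA4BA + 0xA145 = 0x145FF → wrap carry → 0x4600
  0x4600 + 0x8749 = 0x0CD49
One's-complement sum = 0xCD49.
Checksum = ~0xCD49 & 0xFFFF = 0x32B6.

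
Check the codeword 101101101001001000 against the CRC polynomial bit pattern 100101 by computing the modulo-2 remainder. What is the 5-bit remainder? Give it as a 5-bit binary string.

Modulo-2 division of 101101101001001000 by 100101:
  pos 0: 101101 XOR 100101 = 001000
  pos 2: 100010 XOR 100101 = 000111
  pos 5: 111100 XOR 100101 = 011001
  pos 6: 110011 XOR 100101 = 010110
  pos 7: 101100 XOR 100101 = 001001
  pos 9: 100101 XOR 100101 = 000000
Remainder = 00000 (zero — the frame passes the CRC check).

00000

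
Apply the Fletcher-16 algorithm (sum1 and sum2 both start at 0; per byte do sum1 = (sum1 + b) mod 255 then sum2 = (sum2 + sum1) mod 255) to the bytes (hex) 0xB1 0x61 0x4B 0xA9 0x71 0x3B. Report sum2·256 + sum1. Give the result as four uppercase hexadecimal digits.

Running sums (mod 255):
  after byte 0 (0xB1): sum1=177, sum2=177
  after byte 1 (0x61): sum1=19, sum2=196
  after byte 2 (0x4B): sum1=94, sum2=35
  after byte 3 (0xA9): sum1=8, sum2=43
  after byte 4 (0x71): sum1=121, sum2=164
  after byte 5 (0x3B): sum1=180, sum2=89
Checksum = sum2·256 + sum1 = 89·256 + 180 = 22964 = 0x59B4.

59B4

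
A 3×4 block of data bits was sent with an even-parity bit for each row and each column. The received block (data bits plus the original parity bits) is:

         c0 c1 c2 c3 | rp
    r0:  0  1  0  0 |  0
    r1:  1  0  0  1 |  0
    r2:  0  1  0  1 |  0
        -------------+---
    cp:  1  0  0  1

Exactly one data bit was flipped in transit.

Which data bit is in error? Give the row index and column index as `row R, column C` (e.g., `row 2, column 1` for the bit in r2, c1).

row 0, column 3

Recompute each row's even parity and compare to rp:
  r0: data parity 1, sent rp 0 → mismatch
  r1: data parity 0, sent rp 0 → ok
  r2: data parity 0, sent rp 0 → ok
Recompute each column's even parity and compare to cp:
  c0: data parity 1, sent cp 1 → ok
  c1: data parity 0, sent cp 0 → ok
  c2: data parity 0, sent cp 0 → ok
  c3: data parity 0, sent cp 1 → mismatch
Exactly one row (r0) and one column (c3) fail → the flipped bit is at their intersection.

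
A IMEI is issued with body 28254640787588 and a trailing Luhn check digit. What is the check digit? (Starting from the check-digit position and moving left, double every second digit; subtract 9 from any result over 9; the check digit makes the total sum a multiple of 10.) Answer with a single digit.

0

Partial digits right→left: 8 8 5 7 8 7 0 4 6 4 5 2 8 2
Double every second digit counting from the check-digit position (so the 1st, 3rd, 5th, ... of the partial from the right).
  doubled (with −9 where >9): 7 1 7 0 3 1 7 → sum 26
  kept as-is: 8 7 7 4 4 2 2 → sum 34
Total = 26 + 34 = 60.
Check digit = (10 − (60 mod 10)) mod 10 = 0.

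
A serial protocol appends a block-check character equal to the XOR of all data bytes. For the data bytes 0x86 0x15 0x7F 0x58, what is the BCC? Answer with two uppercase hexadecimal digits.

XOR the bytes together:
  start with 0x86
  0x86 ⊕ 0x15 = 0x93
  0x93 ⊕ 0x7F = 0xEC
  0xEC ⊕ 0x58 = 0xB4

B4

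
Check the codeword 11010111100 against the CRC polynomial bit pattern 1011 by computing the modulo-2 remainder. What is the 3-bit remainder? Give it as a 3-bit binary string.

000

Modulo-2 division of 11010111100 by 1011:
  pos 0: 1101 XOR 1011 = 0110
  pos 1: 1100 XOR 1011 = 0111
  pos 2: 1111 XOR 1011 = 0100
  pos 3: 1001 XOR 1011 = 0010
  pos 5: 1011 XOR 1011 = 0000
Remainder = 000 (zero — the frame passes the CRC check).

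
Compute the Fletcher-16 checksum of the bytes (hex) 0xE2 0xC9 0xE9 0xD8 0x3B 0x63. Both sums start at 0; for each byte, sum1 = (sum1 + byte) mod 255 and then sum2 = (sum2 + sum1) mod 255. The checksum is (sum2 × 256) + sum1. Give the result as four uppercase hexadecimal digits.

Running sums (mod 255):
  after byte 0 (0xE2): sum1=226, sum2=226
  after byte 1 (0xC9): sum1=172, sum2=143
  after byte 2 (0xE9): sum1=150, sum2=38
  after byte 3 (0xD8): sum1=111, sum2=149
  after byte 4 (0x3B): sum1=170, sum2=64
  after byte 5 (0x63): sum1=14, sum2=78
Checksum = sum2·256 + sum1 = 78·256 + 14 = 19982 = 0x4E0E.

4E0E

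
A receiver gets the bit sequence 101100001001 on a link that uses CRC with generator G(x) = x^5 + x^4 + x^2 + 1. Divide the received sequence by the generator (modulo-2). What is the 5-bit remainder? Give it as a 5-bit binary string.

01000

Modulo-2 division of 101100001001 by 110101:
  pos 0: 101100 XOR 110101 = 011001
  pos 1: 110010 XOR 110101 = 000111
  pos 4: 111010 XOR 110101 = 001111
  pos 6: 111101 XOR 110101 = 001000
Remainder = 01000 (nonzero — an error is detected).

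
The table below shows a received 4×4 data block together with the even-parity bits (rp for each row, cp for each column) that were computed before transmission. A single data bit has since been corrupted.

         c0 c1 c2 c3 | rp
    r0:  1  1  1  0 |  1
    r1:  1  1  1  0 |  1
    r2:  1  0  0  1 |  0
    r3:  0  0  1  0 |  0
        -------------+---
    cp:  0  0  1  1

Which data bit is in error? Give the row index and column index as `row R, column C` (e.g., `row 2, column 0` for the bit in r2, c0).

Recompute each row's even parity and compare to rp:
  r0: data parity 1, sent rp 1 → ok
  r1: data parity 1, sent rp 1 → ok
  r2: data parity 0, sent rp 0 → ok
  r3: data parity 1, sent rp 0 → mismatch
Recompute each column's even parity and compare to cp:
  c0: data parity 1, sent cp 0 → mismatch
  c1: data parity 0, sent cp 0 → ok
  c2: data parity 1, sent cp 1 → ok
  c3: data parity 1, sent cp 1 → ok
Exactly one row (r3) and one column (c0) fail → the flipped bit is at their intersection.

row 3, column 0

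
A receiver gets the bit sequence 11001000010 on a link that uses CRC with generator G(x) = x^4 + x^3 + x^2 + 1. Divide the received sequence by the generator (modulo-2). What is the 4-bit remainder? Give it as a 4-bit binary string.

0000

Modulo-2 division of 11001000010 by 11101:
  pos 0: 11001 XOR 11101 = 00100
  pos 2: 10000 XOR 11101 = 01101
  pos 3: 11010 XOR 11101 = 00111
  pos 5: 11101 XOR 11101 = 00000
Remainder = 0000 (zero — the frame passes the CRC check).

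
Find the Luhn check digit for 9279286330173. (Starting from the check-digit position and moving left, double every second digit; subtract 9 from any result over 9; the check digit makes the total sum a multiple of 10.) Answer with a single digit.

6

Partial digits right→left: 3 7 1 0 3 3 6 8 2 9 7 2 9
Double every second digit counting from the check-digit position (so the 1st, 3rd, 5th, ... of the partial from the right).
  doubled (with −9 where >9): 6 2 6 3 4 5 9 → sum 35
  kept as-is: 7 0 3 8 9 2 → sum 29
Total = 35 + 29 = 64.
Check digit = (10 − (64 mod 10)) mod 10 = 6.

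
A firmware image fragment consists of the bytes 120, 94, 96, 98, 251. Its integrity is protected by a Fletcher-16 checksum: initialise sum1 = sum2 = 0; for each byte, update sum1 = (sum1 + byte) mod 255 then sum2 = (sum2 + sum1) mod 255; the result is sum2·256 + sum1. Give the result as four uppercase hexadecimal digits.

B595

Running sums (mod 255):
  after byte 0 (120): sum1=120, sum2=120
  after byte 1 (94): sum1=214, sum2=79
  after byte 2 (96): sum1=55, sum2=134
  after byte 3 (98): sum1=153, sum2=32
  after byte 4 (251): sum1=149, sum2=181
Checksum = sum2·256 + sum1 = 181·256 + 149 = 46485 = 0xB595.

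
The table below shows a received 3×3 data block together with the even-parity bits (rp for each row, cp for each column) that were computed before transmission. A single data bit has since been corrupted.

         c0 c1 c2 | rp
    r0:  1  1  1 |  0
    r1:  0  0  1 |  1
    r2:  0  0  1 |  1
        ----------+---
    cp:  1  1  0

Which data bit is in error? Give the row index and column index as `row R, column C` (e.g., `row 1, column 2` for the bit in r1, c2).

row 0, column 2

Recompute each row's even parity and compare to rp:
  r0: data parity 1, sent rp 0 → mismatch
  r1: data parity 1, sent rp 1 → ok
  r2: data parity 1, sent rp 1 → ok
Recompute each column's even parity and compare to cp:
  c0: data parity 1, sent cp 1 → ok
  c1: data parity 1, sent cp 1 → ok
  c2: data parity 1, sent cp 0 → mismatch
Exactly one row (r0) and one column (c2) fail → the flipped bit is at their intersection.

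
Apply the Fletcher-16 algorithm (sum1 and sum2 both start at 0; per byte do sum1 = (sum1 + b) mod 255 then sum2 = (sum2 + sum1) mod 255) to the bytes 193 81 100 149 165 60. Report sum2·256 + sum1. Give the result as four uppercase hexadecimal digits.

Running sums (mod 255):
  after byte 0 (193): sum1=193, sum2=193
  after byte 1 (81): sum1=19, sum2=212
  after byte 2 (100): sum1=119, sum2=76
  after byte 3 (149): sum1=13, sum2=89
  after byte 4 (165): sum1=178, sum2=12
  after byte 5 (60): sum1=238, sum2=250
Checksum = sum2·256 + sum1 = 250·256 + 238 = 64238 = 0xFAEE.

FAEE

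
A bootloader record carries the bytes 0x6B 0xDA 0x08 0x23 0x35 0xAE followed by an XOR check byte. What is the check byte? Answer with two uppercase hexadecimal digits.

XOR the bytes together:
  start with 0x6B
  0x6B ⊕ 0xDA = 0xB1
  0xB1 ⊕ 0x08 = 0xB9
  0xB9 ⊕ 0x23 = 0x9A
  0x9A ⊕ 0x35 = 0xAF
  0xAF ⊕ 0xAE = 0x01

01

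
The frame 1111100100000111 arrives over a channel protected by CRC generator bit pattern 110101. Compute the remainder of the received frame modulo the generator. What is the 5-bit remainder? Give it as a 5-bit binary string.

Modulo-2 division of 1111100100000111 by 110101:
  pos 0: 111110 XOR 110101 = 001011
  pos 2: 101101 XOR 110101 = 011000
  pos 3: 110000 XOR 110101 = 000101
  pos 6: 101000 XOR 110101 = 011101
  pos 7: 111010 XOR 110101 = 001111
  pos 9: 111111 XOR 110101 = 001010
Remainder = 10101 (nonzero — an error is detected).

10101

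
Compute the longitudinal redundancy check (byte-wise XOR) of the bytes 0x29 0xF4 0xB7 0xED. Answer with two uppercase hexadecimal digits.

XOR the bytes together:
  start with 0x29
  0x29 ⊕ 0xF4 = 0xDD
  0xDD ⊕ 0xB7 = 0x6A
  0x6A ⊕ 0xED = 0x87

87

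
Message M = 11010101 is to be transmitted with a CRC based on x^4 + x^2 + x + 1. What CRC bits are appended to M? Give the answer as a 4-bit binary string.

Append 4 zeros: 110101010000. Divide by 10111 (XOR where the leading bit is 1):
  pos 0: 11010 XOR 10111 = 01101
  pos 1: 11011 XOR 10111 = 01100
  pos 2: 11000 XOR 10111 = 01111
  pos 3: 11111 XOR 10111 = 01000
  pos 4: 10000 XOR 10111 = 00111
  pos 6: 11100 XOR 10111 = 01011
  pos 7: 10110 XOR 10111 = 00001
Remainder (last 4 bits) = 0001. This is the CRC / FCS.

0001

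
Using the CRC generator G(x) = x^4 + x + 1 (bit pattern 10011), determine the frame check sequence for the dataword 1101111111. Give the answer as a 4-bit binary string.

1000

Append 4 zeros: 11011111110000. Divide by 10011 (XOR where the leading bit is 1):
  pos 0: 11011 XOR 10011 = 01000
  pos 1: 10001 XOR 10011 = 00010
  pos 4: 10111 XOR 10011 = 00100
  pos 6: 10010 XOR 10011 = 00001
Remainder (last 4 bits) = 1000. This is the CRC / FCS.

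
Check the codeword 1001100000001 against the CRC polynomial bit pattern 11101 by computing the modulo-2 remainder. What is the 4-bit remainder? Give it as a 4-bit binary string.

0000

Modulo-2 division of 1001100000001 by 11101:
  pos 0: 10011 XOR 11101 = 01110
  pos 1: 11100 XOR 11101 = 00001
  pos 5: 10000 XOR 11101 = 01101
  pos 6: 11010 XOR 11101 = 00111
  pos 8: 11101 XOR 11101 = 00000
Remainder = 0000 (zero — the frame passes the CRC check).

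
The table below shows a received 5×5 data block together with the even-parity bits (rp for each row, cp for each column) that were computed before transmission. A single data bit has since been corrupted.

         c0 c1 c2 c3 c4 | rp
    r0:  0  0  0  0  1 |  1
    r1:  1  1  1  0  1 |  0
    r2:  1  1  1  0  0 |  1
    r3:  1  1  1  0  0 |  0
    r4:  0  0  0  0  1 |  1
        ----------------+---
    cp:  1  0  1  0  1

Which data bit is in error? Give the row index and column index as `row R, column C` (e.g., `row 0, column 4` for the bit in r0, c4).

row 3, column 1

Recompute each row's even parity and compare to rp:
  r0: data parity 1, sent rp 1 → ok
  r1: data parity 0, sent rp 0 → ok
  r2: data parity 1, sent rp 1 → ok
  r3: data parity 1, sent rp 0 → mismatch
  r4: data parity 1, sent rp 1 → ok
Recompute each column's even parity and compare to cp:
  c0: data parity 1, sent cp 1 → ok
  c1: data parity 1, sent cp 0 → mismatch
  c2: data parity 1, sent cp 1 → ok
  c3: data parity 0, sent cp 0 → ok
  c4: data parity 1, sent cp 1 → ok
Exactly one row (r3) and one column (c1) fail → the flipped bit is at their intersection.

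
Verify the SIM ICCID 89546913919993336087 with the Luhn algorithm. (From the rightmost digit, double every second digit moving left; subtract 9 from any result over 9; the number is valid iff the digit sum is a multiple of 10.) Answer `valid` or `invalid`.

From the right, keep odd positions and double even positions (subtract 9 from any doubled value over 9):
  doubled (positions 2,4,...): 7 3 6 9 9 9 2 3 1 7 → sum 56
  kept (positions 1,3,...): 7 0 3 3 9 1 3 9 4 9 → sum 48
Total = 104.
104 mod 10 = 4, so the number is invalid.

invalid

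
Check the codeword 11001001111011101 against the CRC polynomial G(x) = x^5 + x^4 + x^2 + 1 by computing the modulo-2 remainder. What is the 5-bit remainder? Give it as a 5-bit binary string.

11001

Modulo-2 division of 11001001111011101 by 110101:
  pos 0: 110010 XOR 110101 = 000111
  pos 3: 111011 XOR 110101 = 001110
  pos 5: 111011 XOR 110101 = 001110
  pos 7: 111001 XOR 110101 = 001100
  pos 9: 110011 XOR 110101 = 000110
Remainder = 11001 (nonzero — an error is detected).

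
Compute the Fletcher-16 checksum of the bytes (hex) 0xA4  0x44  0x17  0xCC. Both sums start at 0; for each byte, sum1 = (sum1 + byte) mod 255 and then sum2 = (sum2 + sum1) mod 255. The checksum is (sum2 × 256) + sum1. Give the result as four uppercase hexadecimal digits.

Running sums (mod 255):
  after byte 0 (0xA4): sum1=164, sum2=164
  after byte 1 (0x44): sum1=232, sum2=141
  after byte 2 (0x17): sum1=0, sum2=141
  after byte 3 (0xCC): sum1=204, sum2=90
Checksum = sum2·256 + sum1 = 90·256 + 204 = 23244 = 0x5ACC.

5ACC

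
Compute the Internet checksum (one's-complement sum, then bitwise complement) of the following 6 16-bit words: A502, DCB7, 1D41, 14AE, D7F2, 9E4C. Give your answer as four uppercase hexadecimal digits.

One's-complement addition (fold any carry out of bit 15 back into bit 0):
  0xA502 + 0xDCB7 = 0x181B9 → wrap carry → 0x81BA
  0x81BA + 0x1D41 = 0x09EFB
  0x9EFB + 0x14AE = 0x0B3A9
  0xB3A9 + 0xD7F2 = 0x18B9B → wrap carry → 0x8B9C
  0x8B9C + 0x9E4C = 0x129E8 → wrap carry → 0x29E9
One's-complement sum = 0x29E9.
Checksum = ~0x29E9 & 0xFFFF = 0xD616.

D616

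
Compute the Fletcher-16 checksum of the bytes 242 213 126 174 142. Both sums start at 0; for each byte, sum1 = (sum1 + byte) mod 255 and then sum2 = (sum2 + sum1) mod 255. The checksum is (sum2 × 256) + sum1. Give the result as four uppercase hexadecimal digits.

7D84

Running sums (mod 255):
  after byte 0 (242): sum1=242, sum2=242
  after byte 1 (213): sum1=200, sum2=187
  after byte 2 (126): sum1=71, sum2=3
  after byte 3 (174): sum1=245, sum2=248
  after byte 4 (142): sum1=132, sum2=125
Checksum = sum2·256 + sum1 = 125·256 + 132 = 32132 = 0x7D84.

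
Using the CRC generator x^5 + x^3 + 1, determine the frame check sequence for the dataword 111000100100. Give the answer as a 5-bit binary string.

Append 5 zeros: 11100010010000000. Divide by 101001 (XOR where the leading bit is 1):
  pos 0: 111000 XOR 101001 = 010001
  pos 1: 100011 XOR 101001 = 001010
  pos 3: 101000 XOR 101001 = 000001
  pos 8: 110000 XOR 101001 = 011001
  pos 9: 110010 XOR 101001 = 011011
  pos 10: 110110 XOR 101001 = 011111
  pos 11: 111110 XOR 101001 = 010111
Remainder (last 5 bits) = 10111. This is the CRC / FCS.

10111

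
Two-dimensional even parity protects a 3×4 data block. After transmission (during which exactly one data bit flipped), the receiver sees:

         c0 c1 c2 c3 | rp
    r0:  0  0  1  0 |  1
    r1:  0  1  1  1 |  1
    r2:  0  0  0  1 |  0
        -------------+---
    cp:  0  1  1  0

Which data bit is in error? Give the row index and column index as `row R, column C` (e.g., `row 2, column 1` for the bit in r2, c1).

Recompute each row's even parity and compare to rp:
  r0: data parity 1, sent rp 1 → ok
  r1: data parity 1, sent rp 1 → ok
  r2: data parity 1, sent rp 0 → mismatch
Recompute each column's even parity and compare to cp:
  c0: data parity 0, sent cp 0 → ok
  c1: data parity 1, sent cp 1 → ok
  c2: data parity 0, sent cp 1 → mismatch
  c3: data parity 0, sent cp 0 → ok
Exactly one row (r2) and one column (c2) fail → the flipped bit is at their intersection.

row 2, column 2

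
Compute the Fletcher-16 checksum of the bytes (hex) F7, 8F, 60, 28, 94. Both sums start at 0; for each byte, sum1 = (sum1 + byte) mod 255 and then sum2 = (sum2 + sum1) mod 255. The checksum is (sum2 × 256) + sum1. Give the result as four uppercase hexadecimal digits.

Running sums (mod 255):
  after byte 0 (F7): sum1=247, sum2=247
  after byte 1 (8F): sum1=135, sum2=127
  after byte 2 (60): sum1=231, sum2=103
  after byte 3 (28): sum1=16, sum2=119
  after byte 4 (94): sum1=164, sum2=28
Checksum = sum2·256 + sum1 = 28·256 + 164 = 7332 = 0x1CA4.

1CA4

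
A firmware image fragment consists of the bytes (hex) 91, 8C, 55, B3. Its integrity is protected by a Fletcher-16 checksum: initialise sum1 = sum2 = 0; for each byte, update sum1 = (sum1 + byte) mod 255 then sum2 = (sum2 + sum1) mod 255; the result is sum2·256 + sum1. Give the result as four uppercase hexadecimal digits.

4A27

Running sums (mod 255):
  after byte 0 (91): sum1=145, sum2=145
  after byte 1 (8C): sum1=30, sum2=175
  after byte 2 (55): sum1=115, sum2=35
  after byte 3 (B3): sum1=39, sum2=74
Checksum = sum2·256 + sum1 = 74·256 + 39 = 18983 = 0x4A27.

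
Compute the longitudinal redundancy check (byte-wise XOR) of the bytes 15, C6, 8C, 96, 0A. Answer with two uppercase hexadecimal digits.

C3

XOR the bytes together:
  start with 0x15
  0x15 ⊕ 0xC6 = 0xD3
  0xD3 ⊕ 0x8C = 0x5F
  0x5F ⊕ 0x96 = 0xC9
  0xC9 ⊕ 0x0A = 0xC3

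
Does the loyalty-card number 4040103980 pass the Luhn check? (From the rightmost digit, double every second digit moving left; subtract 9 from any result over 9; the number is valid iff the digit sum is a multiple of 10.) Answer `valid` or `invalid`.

valid

From the right, keep odd positions and double even positions (subtract 9 from any doubled value over 9):
  doubled (positions 2,4,...): 7 6 2 8 8 → sum 31
  kept (positions 1,3,...): 0 9 0 0 0 → sum 9
Total = 40.
40 mod 10 = 0, so the number is valid.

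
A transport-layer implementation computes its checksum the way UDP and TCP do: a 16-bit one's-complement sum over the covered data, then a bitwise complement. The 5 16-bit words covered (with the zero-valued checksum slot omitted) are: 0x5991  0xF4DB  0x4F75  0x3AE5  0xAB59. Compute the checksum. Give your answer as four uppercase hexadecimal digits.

7BDE

One's-complement addition (fold any carry out of bit 15 back into bit 0):
  0x5991 + 0xF4DB = 0x14E6C → wrap carry → 0x4E6D
  0x4E6D + 0x4F75 = 0x09DE2
  0x9DE2 + 0x3AE5 = 0x0D8C7
  0xD8C7 + 0xAB59 = 0x18420 → wrap carry → 0x8421
One's-complement sum = 0x8421.
Checksum = ~0x8421 & 0xFFFF = 0x7BDE.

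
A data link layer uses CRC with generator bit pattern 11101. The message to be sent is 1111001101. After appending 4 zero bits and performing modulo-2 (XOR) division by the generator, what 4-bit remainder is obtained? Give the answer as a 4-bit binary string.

1110

Append 4 zeros: 11110011010000. Divide by 11101 (XOR where the leading bit is 1):
  pos 0: 11110 XOR 11101 = 00011
  pos 3: 11011 XOR 11101 = 00110
  pos 5: 11001 XOR 11101 = 00100
  pos 7: 10000 XOR 11101 = 01101
  pos 8: 11010 XOR 11101 = 00111
Remainder (last 4 bits) = 1110. This is the CRC / FCS.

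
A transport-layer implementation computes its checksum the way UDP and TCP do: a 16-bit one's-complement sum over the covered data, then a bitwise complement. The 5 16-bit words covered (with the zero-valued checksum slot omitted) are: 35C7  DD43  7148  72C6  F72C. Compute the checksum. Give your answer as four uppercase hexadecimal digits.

11B9

One's-complement addition (fold any carry out of bit 15 back into bit 0):
  0x35C7 + 0xDD43 = 0x1130A → wrap carry → 0x130B
  0x130B + 0x7148 = 0x08453
  0x8453 + 0x72C6 = 0x0F719
  0xF719 + 0xF72C = 0x1EE45 → wrap carry → 0xEE46
One's-complement sum = 0xEE46.
Checksum = ~0xEE46 & 0xFFFF = 0x11B9.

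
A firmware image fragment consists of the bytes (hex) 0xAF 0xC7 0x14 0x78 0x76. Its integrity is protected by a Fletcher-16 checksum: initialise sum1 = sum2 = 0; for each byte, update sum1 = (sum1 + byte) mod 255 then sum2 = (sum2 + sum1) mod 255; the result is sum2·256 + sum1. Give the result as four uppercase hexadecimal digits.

317A

Running sums (mod 255):
  after byte 0 (0xAF): sum1=175, sum2=175
  after byte 1 (0xC7): sum1=119, sum2=39
  after byte 2 (0x14): sum1=139, sum2=178
  after byte 3 (0x78): sum1=4, sum2=182
  after byte 4 (0x76): sum1=122, sum2=49
Checksum = sum2·256 + sum1 = 49·256 + 122 = 12666 = 0x317A.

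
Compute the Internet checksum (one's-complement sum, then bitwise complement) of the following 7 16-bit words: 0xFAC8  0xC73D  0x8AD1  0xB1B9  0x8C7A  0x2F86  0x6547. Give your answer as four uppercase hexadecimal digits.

E025

One's-complement addition (fold any carry out of bit 15 back into bit 0):
  0xFAC8 + 0xC73D = 0x1C205 → wrap carry → 0xC206
  0xC206 + 0x8AD1 = 0x14CD7 → wrap carry → 0x4CD8
  0x4CD8 + 0xB1B9 = 0x0FE91
  0xFE91 + 0x8C7A = 0x18B0B → wrap carry → 0x8B0C
  0x8B0C + 0x2F86 = 0x0BA92
  0xBA92 + 0x6547 = 0x11FD9 → wrap carry → 0x1FDA
One's-complement sum = 0x1FDA.
Checksum = ~0x1FDA & 0xFFFF = 0xE025.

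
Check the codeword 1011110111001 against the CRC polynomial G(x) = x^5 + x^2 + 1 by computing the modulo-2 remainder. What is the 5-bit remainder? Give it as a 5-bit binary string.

Modulo-2 division of 1011110111001 by 100101:
  pos 0: 101111 XOR 100101 = 001010
  pos 2: 101001 XOR 100101 = 001100
  pos 4: 110011 XOR 100101 = 010110
  pos 5: 101100 XOR 100101 = 001001
  pos 7: 100101 XOR 100101 = 000000
Remainder = 00000 (zero — the frame passes the CRC check).

00000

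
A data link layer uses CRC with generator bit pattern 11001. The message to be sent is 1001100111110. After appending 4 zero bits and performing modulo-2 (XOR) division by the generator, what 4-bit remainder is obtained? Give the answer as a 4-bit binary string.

1111

Append 4 zeros: 10011001111100000. Divide by 11001 (XOR where the leading bit is 1):
  pos 0: 10011 XOR 11001 = 01010
  pos 1: 10100 XOR 11001 = 01101
  pos 2: 11010 XOR 11001 = 00011
  pos 5: 11111 XOR 11001 = 00110
  pos 7: 11011 XOR 11001 = 00010
  pos 10: 10000 XOR 11001 = 01001
  pos 11: 10010 XOR 11001 = 01011
  pos 12: 10110 XOR 11001 = 01111
Remainder (last 4 bits) = 1111. This is the CRC / FCS.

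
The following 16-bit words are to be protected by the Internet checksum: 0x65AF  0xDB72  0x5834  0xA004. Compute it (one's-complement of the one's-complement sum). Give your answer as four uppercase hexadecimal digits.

One's-complement addition (fold any carry out of bit 15 back into bit 0):
  0x65AF + 0xDB72 = 0x14121 → wrap carry → 0x4122
  0x4122 + 0x5834 = 0x09956
  0x9956 + 0xA004 = 0x1395A → wrap carry → 0x395B
One's-complement sum = 0x395B.
Checksum = ~0x395B & 0xFFFF = 0xC6A4.

C6A4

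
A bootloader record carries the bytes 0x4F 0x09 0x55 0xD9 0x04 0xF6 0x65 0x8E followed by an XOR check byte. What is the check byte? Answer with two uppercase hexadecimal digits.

XOR the bytes together:
  start with 0x4F
  0x4F ⊕ 0x09 = 0x46
  0x46 ⊕ 0x55 = 0x13
  0x13 ⊕ 0xD9 = 0xCA
  0xCA ⊕ 0x04 = 0xCE
  0xCE ⊕ 0xF6 = 0x38
  0x38 ⊕ 0x65 = 0x5D
  0x5D ⊕ 0x8E = 0xD3

D3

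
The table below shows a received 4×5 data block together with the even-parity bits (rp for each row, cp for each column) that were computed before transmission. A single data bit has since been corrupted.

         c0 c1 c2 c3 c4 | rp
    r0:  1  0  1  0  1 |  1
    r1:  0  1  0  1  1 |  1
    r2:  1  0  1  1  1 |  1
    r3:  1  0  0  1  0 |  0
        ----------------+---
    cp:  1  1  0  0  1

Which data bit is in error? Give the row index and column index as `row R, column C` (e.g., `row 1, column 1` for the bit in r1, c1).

Recompute each row's even parity and compare to rp:
  r0: data parity 1, sent rp 1 → ok
  r1: data parity 1, sent rp 1 → ok
  r2: data parity 0, sent rp 1 → mismatch
  r3: data parity 0, sent rp 0 → ok
Recompute each column's even parity and compare to cp:
  c0: data parity 1, sent cp 1 → ok
  c1: data parity 1, sent cp 1 → ok
  c2: data parity 0, sent cp 0 → ok
  c3: data parity 1, sent cp 0 → mismatch
  c4: data parity 1, sent cp 1 → ok
Exactly one row (r2) and one column (c3) fail → the flipped bit is at their intersection.

row 2, column 3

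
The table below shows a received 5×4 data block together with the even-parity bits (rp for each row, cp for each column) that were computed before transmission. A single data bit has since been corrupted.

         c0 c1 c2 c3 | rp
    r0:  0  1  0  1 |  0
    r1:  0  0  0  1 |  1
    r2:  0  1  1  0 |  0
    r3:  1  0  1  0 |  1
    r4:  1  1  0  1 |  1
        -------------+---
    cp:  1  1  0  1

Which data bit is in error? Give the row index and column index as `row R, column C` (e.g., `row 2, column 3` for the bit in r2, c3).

Recompute each row's even parity and compare to rp:
  r0: data parity 0, sent rp 0 → ok
  r1: data parity 1, sent rp 1 → ok
  r2: data parity 0, sent rp 0 → ok
  r3: data parity 0, sent rp 1 → mismatch
  r4: data parity 1, sent rp 1 → ok
Recompute each column's even parity and compare to cp:
  c0: data parity 0, sent cp 1 → mismatch
  c1: data parity 1, sent cp 1 → ok
  c2: data parity 0, sent cp 0 → ok
  c3: data parity 1, sent cp 1 → ok
Exactly one row (r3) and one column (c0) fail → the flipped bit is at their intersection.

row 3, column 0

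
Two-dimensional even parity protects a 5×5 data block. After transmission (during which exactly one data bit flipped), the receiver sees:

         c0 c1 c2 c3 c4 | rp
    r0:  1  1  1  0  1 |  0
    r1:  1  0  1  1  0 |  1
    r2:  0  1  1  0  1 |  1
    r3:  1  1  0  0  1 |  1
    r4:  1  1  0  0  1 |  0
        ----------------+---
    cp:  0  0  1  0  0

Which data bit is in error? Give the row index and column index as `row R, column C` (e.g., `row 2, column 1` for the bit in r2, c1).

row 4, column 3

Recompute each row's even parity and compare to rp:
  r0: data parity 0, sent rp 0 → ok
  r1: data parity 1, sent rp 1 → ok
  r2: data parity 1, sent rp 1 → ok
  r3: data parity 1, sent rp 1 → ok
  r4: data parity 1, sent rp 0 → mismatch
Recompute each column's even parity and compare to cp:
  c0: data parity 0, sent cp 0 → ok
  c1: data parity 0, sent cp 0 → ok
  c2: data parity 1, sent cp 1 → ok
  c3: data parity 1, sent cp 0 → mismatch
  c4: data parity 0, sent cp 0 → ok
Exactly one row (r4) and one column (c3) fail → the flipped bit is at their intersection.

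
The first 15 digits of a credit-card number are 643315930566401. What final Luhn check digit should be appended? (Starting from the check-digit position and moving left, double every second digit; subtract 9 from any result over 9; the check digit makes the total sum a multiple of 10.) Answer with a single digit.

1

Partial digits right→left: 1 0 4 6 6 5 0 3 9 5 1 3 3 4 6
Double every second digit counting from the check-digit position (so the 1st, 3rd, 5th, ... of the partial from the right).
  doubled (with −9 where >9): 2 8 3 0 9 2 6 3 → sum 33
  kept as-is: 0 6 5 3 5 3 4 → sum 26
Total = 33 + 26 = 59.
Check digit = (10 − (59 mod 10)) mod 10 = 1.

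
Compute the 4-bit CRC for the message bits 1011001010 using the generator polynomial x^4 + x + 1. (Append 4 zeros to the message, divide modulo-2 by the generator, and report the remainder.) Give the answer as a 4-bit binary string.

1001

Append 4 zeros: 10110010100000. Divide by 10011 (XOR where the leading bit is 1):
  pos 0: 10110 XOR 10011 = 00101
  pos 2: 10101 XOR 10011 = 00110
  pos 4: 11001 XOR 10011 = 01010
  pos 5: 10100 XOR 10011 = 00111
  pos 7: 11100 XOR 10011 = 01111
  pos 8: 11110 XOR 10011 = 01101
  pos 9: 11010 XOR 10011 = 01001
Remainder (last 4 bits) = 1001. This is the CRC / FCS.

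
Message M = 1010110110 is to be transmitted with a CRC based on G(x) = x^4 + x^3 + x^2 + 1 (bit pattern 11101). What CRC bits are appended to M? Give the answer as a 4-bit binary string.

1100

Append 4 zeros: 10101101100000. Divide by 11101 (XOR where the leading bit is 1):
  pos 0: 10101 XOR 11101 = 01000
  pos 1: 10001 XOR 11101 = 01100
  pos 2: 11000 XOR 11101 = 00101
  pos 4: 10111 XOR 11101 = 01010
  pos 5: 10100 XOR 11101 = 01001
  pos 6: 10010 XOR 11101 = 01111
  pos 7: 11110 XOR 11101 = 00011
Remainder (last 4 bits) = 1100. This is the CRC / FCS.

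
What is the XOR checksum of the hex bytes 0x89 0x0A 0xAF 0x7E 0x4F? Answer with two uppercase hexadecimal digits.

1D

XOR the bytes together:
  start with 0x89
  0x89 ⊕ 0x0A = 0x83
  0x83 ⊕ 0xAF = 0x2C
  0x2C ⊕ 0x7E = 0x52
  0x52 ⊕ 0x4F = 0x1D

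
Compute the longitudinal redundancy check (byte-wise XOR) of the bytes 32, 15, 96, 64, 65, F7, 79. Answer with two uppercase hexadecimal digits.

3E

XOR the bytes together:
  start with 0x32
  0x32 ⊕ 0x15 = 0x27
  0x27 ⊕ 0x96 = 0xB1
  0xB1 ⊕ 0x64 = 0xD5
  0xD5 ⊕ 0x65 = 0xB0
  0xB0 ⊕ 0xF7 = 0x47
  0x47 ⊕ 0x79 = 0x3E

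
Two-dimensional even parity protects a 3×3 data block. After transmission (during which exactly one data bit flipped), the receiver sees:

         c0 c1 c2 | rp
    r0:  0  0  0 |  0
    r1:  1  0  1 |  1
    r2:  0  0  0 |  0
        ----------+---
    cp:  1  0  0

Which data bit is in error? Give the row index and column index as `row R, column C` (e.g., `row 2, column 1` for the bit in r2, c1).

Recompute each row's even parity and compare to rp:
  r0: data parity 0, sent rp 0 → ok
  r1: data parity 0, sent rp 1 → mismatch
  r2: data parity 0, sent rp 0 → ok
Recompute each column's even parity and compare to cp:
  c0: data parity 1, sent cp 1 → ok
  c1: data parity 0, sent cp 0 → ok
  c2: data parity 1, sent cp 0 → mismatch
Exactly one row (r1) and one column (c2) fail → the flipped bit is at their intersection.

row 1, column 2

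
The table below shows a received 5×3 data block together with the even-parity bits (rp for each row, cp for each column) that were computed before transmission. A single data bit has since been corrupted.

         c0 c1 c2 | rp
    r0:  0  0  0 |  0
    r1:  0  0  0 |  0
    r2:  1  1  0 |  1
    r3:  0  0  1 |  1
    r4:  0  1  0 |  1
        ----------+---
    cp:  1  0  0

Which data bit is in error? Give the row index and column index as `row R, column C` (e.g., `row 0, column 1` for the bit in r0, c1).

row 2, column 2

Recompute each row's even parity and compare to rp:
  r0: data parity 0, sent rp 0 → ok
  r1: data parity 0, sent rp 0 → ok
  r2: data parity 0, sent rp 1 → mismatch
  r3: data parity 1, sent rp 1 → ok
  r4: data parity 1, sent rp 1 → ok
Recompute each column's even parity and compare to cp:
  c0: data parity 1, sent cp 1 → ok
  c1: data parity 0, sent cp 0 → ok
  c2: data parity 1, sent cp 0 → mismatch
Exactly one row (r2) and one column (c2) fail → the flipped bit is at their intersection.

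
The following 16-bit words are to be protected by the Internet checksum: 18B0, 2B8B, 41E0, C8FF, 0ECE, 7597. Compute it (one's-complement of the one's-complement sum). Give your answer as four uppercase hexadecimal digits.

2C7F

One's-complement addition (fold any carry out of bit 15 back into bit 0):
  0x18B0 + 0x2B8B = 0x0443B
  0x443B + 0x41E0 = 0x0861B
  0x861B + 0xC8FF = 0x14F1A → wrap carry → 0x4F1B
  0x4F1B + 0x0ECE = 0x05DE9
  0x5DE9 + 0x7597 = 0x0D380
One's-complement sum = 0xD380.
Checksum = ~0xD380 & 0xFFFF = 0x2C7F.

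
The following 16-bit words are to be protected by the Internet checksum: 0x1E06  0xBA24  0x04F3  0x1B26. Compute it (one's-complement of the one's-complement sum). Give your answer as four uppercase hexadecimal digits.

07BC

One's-complement addition (fold any carry out of bit 15 back into bit 0):
  0x1E06 + 0xBA24 = 0x0D82A
  0xD82A + 0x04F3 = 0x0DD1D
  0xDD1D + 0x1B26 = 0x0F843
One's-complement sum = 0xF843.
Checksum = ~0xF843 & 0xFFFF = 0x07BC.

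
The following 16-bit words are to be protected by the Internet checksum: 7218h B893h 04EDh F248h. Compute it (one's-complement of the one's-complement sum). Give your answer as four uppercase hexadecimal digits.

DE1D

One's-complement addition (fold any carry out of bit 15 back into bit 0):
  0x7218 + 0xB893 = 0x12AAB → wrap carry → 0x2AAC
  0x2AAC + 0x04ED = 0x02F99
  0x2F99 + 0xF248 = 0x121E1 → wrap carry → 0x21E2
One's-complement sum = 0x21E2.
Checksum = ~0x21E2 & 0xFFFF = 0xDE1D.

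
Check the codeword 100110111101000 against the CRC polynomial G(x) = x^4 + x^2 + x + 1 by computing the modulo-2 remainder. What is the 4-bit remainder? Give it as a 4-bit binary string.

0000

Modulo-2 division of 100110111101000 by 10111:
  pos 0: 10011 XOR 10111 = 00100
  pos 2: 10001 XOR 10111 = 00110
  pos 4: 11011 XOR 10111 = 01100
  pos 5: 11001 XOR 10111 = 01110
  pos 6: 11100 XOR 10111 = 01011
  pos 7: 10111 XOR 10111 = 00000
Remainder = 0000 (zero — the frame passes the CRC check).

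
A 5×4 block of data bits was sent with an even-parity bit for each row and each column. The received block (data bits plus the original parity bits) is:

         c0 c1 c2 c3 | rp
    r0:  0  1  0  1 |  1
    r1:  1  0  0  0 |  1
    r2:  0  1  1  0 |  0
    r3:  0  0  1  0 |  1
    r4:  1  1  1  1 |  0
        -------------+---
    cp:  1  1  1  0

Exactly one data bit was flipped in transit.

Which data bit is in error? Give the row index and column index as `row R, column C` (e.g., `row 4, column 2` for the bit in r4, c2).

row 0, column 0

Recompute each row's even parity and compare to rp:
  r0: data parity 0, sent rp 1 → mismatch
  r1: data parity 1, sent rp 1 → ok
  r2: data parity 0, sent rp 0 → ok
  r3: data parity 1, sent rp 1 → ok
  r4: data parity 0, sent rp 0 → ok
Recompute each column's even parity and compare to cp:
  c0: data parity 0, sent cp 1 → mismatch
  c1: data parity 1, sent cp 1 → ok
  c2: data parity 1, sent cp 1 → ok
  c3: data parity 0, sent cp 0 → ok
Exactly one row (r0) and one column (c0) fail → the flipped bit is at their intersection.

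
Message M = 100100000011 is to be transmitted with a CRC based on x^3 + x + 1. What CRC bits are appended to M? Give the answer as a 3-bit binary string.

010

Append 3 zeros: 100100000011000. Divide by 1011 (XOR where the leading bit is 1):
  pos 0: 1001 XOR 1011 = 0010
  pos 2: 1000 XOR 1011 = 0011
  pos 4: 1100 XOR 1011 = 0111
  pos 5: 1110 XOR 1011 = 0101
  pos 6: 1010 XOR 1011 = 0001
  pos 9: 1110 XOR 1011 = 0101
  pos 10: 1010 XOR 1011 = 0001
Remainder (last 3 bits) = 010. This is the CRC / FCS.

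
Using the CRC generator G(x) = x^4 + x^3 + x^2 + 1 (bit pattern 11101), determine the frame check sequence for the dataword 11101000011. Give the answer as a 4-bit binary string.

Append 4 zeros: 111010000110000. Divide by 11101 (XOR where the leading bit is 1):
  pos 0: 11101 XOR 11101 = 00000
  pos 9: 11000 XOR 11101 = 00101
Remainder (last 4 bits) = 1010. This is the CRC / FCS.

1010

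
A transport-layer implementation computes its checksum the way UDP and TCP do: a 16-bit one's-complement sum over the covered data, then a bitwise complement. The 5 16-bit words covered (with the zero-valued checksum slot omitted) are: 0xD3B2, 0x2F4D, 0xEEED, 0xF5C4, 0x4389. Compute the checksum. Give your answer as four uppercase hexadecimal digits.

One's-complement addition (fold any carry out of bit 15 back into bit 0):
  0xD3B2 + 0x2F4D = 0x102FF → wrap carry → 0x0300
  0x0300 + 0xEEED = 0x0F1ED
  0xF1ED + 0xF5C4 = 0x1E7B1 → wrap carry → 0xE7B2
  0xE7B2 + 0x4389 = 0x12B3B → wrap carry → 0x2B3C
One's-complement sum = 0x2B3C.
Checksum = ~0x2B3C & 0xFFFF = 0xD4C3.

D4C3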